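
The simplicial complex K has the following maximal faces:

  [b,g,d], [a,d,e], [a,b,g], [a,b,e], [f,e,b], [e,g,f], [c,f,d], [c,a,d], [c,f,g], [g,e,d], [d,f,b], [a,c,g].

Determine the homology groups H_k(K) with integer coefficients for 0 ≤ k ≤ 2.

H_0 = Z,  H_1 = Z/2,  H_2 = 0.

We work with the vertex ordering a < b < c < d < e < f < g. The simplices of K, each written with vertices in increasing order, are:

  0-simplices (7): a, b, c, d, e, f, g
  1-simplices (18): ab, ac, ad, ae, ag, bd, be, bf, bg, cd, cf, cg, de, df, dg, ef, eg, fg
  2-simplices (12): abe, abg, acd, acg, ade, bdf, bdg, bef, cdf, cfg, deg, efg

giving chain groups C_0 ≅ Z^7, C_1 ≅ Z^18, C_2 ≅ Z^12.

The boundary map ∂_1: C_1 → C_0 maps an edge to its endpoints' difference, ∂[p,q] = q − p.
This gives a 7×18 integer matrix of rank 6; reducing to Smith normal form yields diagonal entries (1,1,1,1,1,1).

Boundary ∂_2: C_2 → C_1 maps a triangle to the signed sum of its edges. For instance
  ∂bef = ef − bf + be,
  ∂efg = fg − eg + ef.
As a 18×12 matrix over Z this has rank 12, with invariant factors (1,1,1,1,1,1,1,1,1,1,1,2).

From H_k ≅ ker(∂_k) / im(∂_{k+1}) we obtain:

  H_0: rank C_0 − rank ∂_1 = 7 − 6 = 1, and the invariant factors of ∂_1 are all 1, so H_0 ≅ Z.
  H_1: rank ker ∂_1 − rank ∂_2 = (18 − 6) − 12 = 0, and ∂_2 has invariant factor 2 > 1, so H_1 ≅ Z/2.
  H_2: rank ker ∂_2 − rank ∂_3 = (12 − 12) − 0 = 0, and there is no ∂_3, so H_2 ≅ 0.

(K is a triangulation of the real projective plane RP^2.)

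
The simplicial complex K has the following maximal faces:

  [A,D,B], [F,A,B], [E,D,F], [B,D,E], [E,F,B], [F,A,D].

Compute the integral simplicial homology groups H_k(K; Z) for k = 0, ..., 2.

K has 5 vertices, 9 edges, 6 triangles.
rank ∂_0 = 0, rank ∂_1 = 4 ⇒ b_0 = 5 − 0 − 4 = 1; all invariant factors of ∂_1 are 1 so no torsion. So H_0 = Z.
rank ∂_1 = 4, rank ∂_2 = 5 ⇒ b_1 = 9 − 4 − 5 = 0; all invariant factors of ∂_2 are 1 so no torsion. So H_1 = 0.
rank ∂_2 = 5, rank ∂_3 = 0 ⇒ b_2 = 6 − 5 − 0 = 1. So H_2 = Z.

H_0 = Z,  H_1 = 0,  H_2 = Z.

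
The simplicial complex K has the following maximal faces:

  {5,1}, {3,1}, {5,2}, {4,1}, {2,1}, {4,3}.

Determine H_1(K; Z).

Order the vertices as 1 < 2 < 3 < 4 < 5. Listing each simplex with vertices in this order, K has dimension 1 with simplices:

  0-simplices (5): [1], [2], [3], [4], [5]
  1-simplices (6): [1,2], [1,3], [1,4], [1,5], [2,5], [3,4]

Hence C_0 ≅ Z^5, C_1 ≅ Z^6.

∂_1: C_1 → C_0 sends each edge [p,q] (with p < q) to q − p. For instance
  ∂[1,3] = [3] − [1].
The 5×6 boundary matrix has rank 4 and Smith normal form diag(1,1,1,1).

Computing H_k = (kernel of ∂_k) / (image of ∂_{k+1}):

  H_1: rank ker ∂_1 − rank ∂_2 = (6 − 4) − 0 = 2, and there is no ∂_2, so H_1 ≅ Z^2.

H_1 ≅ Z^2.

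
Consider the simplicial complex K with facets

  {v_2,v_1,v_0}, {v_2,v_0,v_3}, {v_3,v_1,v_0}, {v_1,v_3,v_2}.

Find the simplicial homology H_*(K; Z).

H_0 = Z,  H_1 = 0,  H_2 = Z.

Fix the vertex order v_0 < v_1 < v_2 < v_3 and write every simplex with vertices in increasing order. Then dim K = 2 and the simplices of K are:

  0-simplices (4): [v_0], [v_1], [v_2], [v_3]
  1-simplices (6): [v_0,v_1], [v_0,v_2], [v_0,v_3], [v_1,v_2], [v_1,v_3], [v_2,v_3]
  2-simplices (4): [v_0,v_1,v_2], [v_0,v_1,v_3], [v_0,v_2,v_3], [v_1,v_2,v_3]

giving chain groups C_0 ≅ Z^4, C_1 ≅ Z^6, C_2 ≅ Z^4.

∂_1: C_1 → C_0 is given by ∂[p,q] = [q] − [p].
The 4×6 boundary matrix has rank 3 and Smith normal form diag(1,1,1).

The boundary map ∂_2: C_2 → C_1 acts by ∂[p,q,r] = [q,r] − [p,r] + [p,q]. For instance
  ∂[v_0,v_1,v_3] = [v_1,v_3] − [v_0,v_3] + [v_0,v_1],
  ∂[v_0,v_1,v_2] = [v_1,v_2] − [v_0,v_2] + [v_0,v_1].
As a 6×4 matrix over Z this has rank 3, with invariant factors (1,1,1).

Now H_k = ker ∂_k / im ∂_{k+1}, so:

  H_0: rank C_0 − rank ∂_1 = 4 − 3 = 1, and the invariant factors of ∂_1 are all 1, so H_0 = Z.
  H_1: rank ker ∂_1 − rank ∂_2 = (6 − 3) − 3 = 0, and the invariant factors of ∂_2 are all 1, so H_1 = 0.
  H_2: rank ker ∂_2 − rank ∂_3 = (4 − 3) − 0 = 1, and there is no ∂_3, so H_2 = Z.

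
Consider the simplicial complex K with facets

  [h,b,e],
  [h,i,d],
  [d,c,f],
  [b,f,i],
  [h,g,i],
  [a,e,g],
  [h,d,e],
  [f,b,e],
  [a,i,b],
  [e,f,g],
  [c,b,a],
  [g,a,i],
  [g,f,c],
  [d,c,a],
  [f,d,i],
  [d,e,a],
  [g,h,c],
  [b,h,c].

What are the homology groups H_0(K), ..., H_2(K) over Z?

H_0 ≅ Z,  H_1 ≅ Z^2,  H_2 ≅ Z.

Order the vertices as a < b < c < d < e < f < g < h < i. Listing each simplex with vertices in this order, K has dimension 2 with simplices:

  0-simplices (9): a, b, c, d, e, f, g, h, i
  1-simplices (27): ab, ac, ad, ae, ag, ai, bc, be, bf, bh, bi, cd, cf, cg, ch, de, df, dh, di, ef, eg, eh, fg, fi, gh, gi, hi
  2-simplices (18): abc, abi, acd, ade, aeg, agi, bch, bef, beh, bfi, cdf, cfg, cgh, deh, dfi, dhi, efg, ghi

so the chain groups are C_0 ≅ Z^9, C_1 ≅ Z^27, C_2 ≅ Z^18.

∂_1: C_1 → C_0 sends each edge [p,q] (with p < q) to q − p. For instance
  ∂bc = c − b.
The resulting 9×27 matrix has rank 8, and its Smith normal form has invariant factors (1,1,1,1,1,1,1,1).

Boundary ∂_2: C_2 → C_1 sends each 2-simplex [p,q,r] to [q,r] − [p,r] + [p,q]. For instance
  ∂agi = gi − ai + ag,
  ∂ade = de − ae + ad.
The resulting 27×18 matrix has rank 17, and its Smith normal form has invariant factors (1,1,1,1,1,1,1,1,1,1,1,1,1,1,1,1,1).

From H_k ≅ ker(∂_k) / im(∂_{k+1}) we obtain:

  H_0: rank C_0 − rank ∂_1 = 9 − 8 = 1, and the invariant factors of ∂_1 are all 1, so H_0 = Z.
  H_1: rank ker ∂_1 − rank ∂_2 = (27 − 8) − 17 = 2, and the invariant factors of ∂_2 are all 1, so H_1 = Z^2.
  H_2: rank ker ∂_2 − rank ∂_3 = (18 − 17) − 0 = 1, and there is no ∂_3, so H_2 = Z.

As a check, the Euler characteristic is 9 − 27 + 18 = 0, which agrees with 1 − 2 + 1 = 0.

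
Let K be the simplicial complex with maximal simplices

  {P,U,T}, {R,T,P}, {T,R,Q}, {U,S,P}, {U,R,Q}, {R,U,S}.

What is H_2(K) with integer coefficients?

H_2 = 0.

Take the total order P < Q < R < S < T < U on the vertex set. Then K (dimension 2) consists of the simplices:

  0-simplices (6): P, Q, R, S, T, U
  1-simplices (12): PR, PS, PT, PU, QR, QT, QU, RS, RT, RU, SU, TU
  2-simplices (6): PRT, PSU, PTU, QRT, QRU, RSU

so the chain groups are C_0 ≅ Z^6, C_1 ≅ Z^12, C_2 ≅ Z^6.

The boundary map ∂_1: C_1 → C_0 maps an edge to its endpoints' difference, ∂[p,q] = q − p.
The 6×12 boundary matrix has rank 5 and Smith normal form diag(1,1,1,1,1).

Boundary ∂_2: C_2 → C_1 sends each 2-simplex [p,q,r] to [q,r] − [p,r] + [p,q]. For instance
  ∂PSU = SU − PU + PS,
  ∂RSU = SU − RU + RS.
This gives a 12×6 integer matrix of rank 6; reducing to Smith normal form yields diagonal entries (1,1,1,1,1,1).

From H_k ≅ ker(∂_k) / im(∂_{k+1}) we obtain:

  H_2: rank ker ∂_2 − rank ∂_3 = (6 − 6) − 0 = 0, and there is no ∂_3, so H_2 = 0.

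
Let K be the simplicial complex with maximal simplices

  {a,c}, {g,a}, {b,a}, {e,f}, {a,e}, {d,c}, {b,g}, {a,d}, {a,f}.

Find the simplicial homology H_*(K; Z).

K has 7 vertices, 9 edges.
rank ∂_0 = 0, rank ∂_1 = 6 ⇒ b_0 = 7 − 0 − 6 = 1; all invariant factors of ∂_1 are 1 so no torsion. So H_0 ≅ Z.
rank ∂_1 = 6, rank ∂_2 = 0 ⇒ b_1 = 9 − 6 − 0 = 3. So H_1 ≅ Z^3.

H_0 = Z,  H_1 = Z^3.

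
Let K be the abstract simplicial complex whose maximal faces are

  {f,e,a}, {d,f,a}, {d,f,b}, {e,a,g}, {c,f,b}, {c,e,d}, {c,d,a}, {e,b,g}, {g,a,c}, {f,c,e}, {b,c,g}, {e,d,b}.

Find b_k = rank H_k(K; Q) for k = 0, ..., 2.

Order the vertices as a < b < c < d < e < f < g. Listing each simplex with vertices in this order, K has dimension 2 with simplices:

  0-simplices (7): a, b, c, d, e, f, g
  1-simplices (18): ac, ad, ae, af, ag, bc, bd, be, bf, bg, cd, ce, cf, cg, de, df, ef, eg
  2-simplices (12): acd, acg, adf, aef, aeg, bcf, bcg, bde, bdf, beg, cde, cef

Hence C_0 ≅ Z^7, C_1 ≅ Z^18, C_2 ≅ Z^12.

The boundary map ∂_1: C_1 → C_0 maps an edge to its endpoints' difference, ∂[p,q] = q − p.
The 7×18 boundary matrix has rank 6 and Smith normal form diag(1,1,1,1,1,1).

Boundary ∂_2: C_2 → C_1 maps a triangle to the signed sum of its edges. For instance
  ∂cde = de − ce + cd,
  ∂acd = cd − ad + ac.
The resulting 18×12 matrix has rank 12, and its Smith normal form has invariant factors (1,1,1,1,1,1,1,1,1,1,1,2).

From H_k ≅ ker(∂_k) / im(∂_{k+1}) we obtain:

  H_0: rank C_0 − rank ∂_1 = 7 − 6 = 1, and the invariant factors of ∂_1 are all 1, so H_0 ≅ Z.
  H_1: rank ker ∂_1 − rank ∂_2 = (18 − 6) − 12 = 0, and ∂_2 has invariant factor 2 > 1, so H_1 ≅ Z/2.
  H_2: rank ker ∂_2 − rank ∂_3 = (12 − 12) − 0 = 0, and there is no ∂_3, so H_2 ≅ 0.

Hence the Betti numbers are b_0 = 1, b_1 = 0, b_2 = 0.

b_0 = 1, b_1 = 0, b_2 = 0.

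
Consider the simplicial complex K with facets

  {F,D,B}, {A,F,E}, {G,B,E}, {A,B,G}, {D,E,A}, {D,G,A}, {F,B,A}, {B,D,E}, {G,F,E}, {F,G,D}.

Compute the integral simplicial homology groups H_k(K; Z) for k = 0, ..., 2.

K has 6 vertices, 15 edges, 10 triangles.
rank ∂_0 = 0, rank ∂_1 = 5 ⇒ b_0 = 6 − 0 − 5 = 1; all invariant factors of ∂_1 are 1 so no torsion. So H_0 = Z.
rank ∂_1 = 5, rank ∂_2 = 10 ⇒ b_1 = 15 − 5 − 10 = 0; ∂_2 has invariant factor(s) [2] giving torsion. So H_1 = Z_2.
rank ∂_2 = 10, rank ∂_3 = 0 ⇒ b_2 = 10 − 10 − 0 = 0. So H_2 = 0.

H_0 = Z,  H_1 = Z_2,  H_2 = 0.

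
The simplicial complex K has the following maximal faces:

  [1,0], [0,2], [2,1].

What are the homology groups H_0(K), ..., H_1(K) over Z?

H_0 = Z,  H_1 = Z.

We work with the vertex ordering 0 < 1 < 2. The simplices of K, each written with vertices in increasing order, are:

  0-simplices (3): [0], [1], [2]
  1-simplices (3): [0,1], [0,2], [1,2]

giving chain groups C_0 ≅ Z^3, C_1 ≅ Z^3.

The boundary map ∂_1: C_1 → C_0 maps an edge to its endpoints' difference, ∂[p,q] = q − p.
The resulting 3×3 matrix has rank 2, and its Smith normal form has invariant factors (1,1).

From H_k ≅ ker(∂_k) / im(∂_{k+1}) we obtain:

  H_0: rank C_0 − rank ∂_1 = 3 − 2 = 1, and the invariant factors of ∂_1 are all 1, so H_0 = Z.
  H_1: rank ker ∂_1 − rank ∂_2 = (3 − 2) − 0 = 1, and there is no ∂_2, so H_1 = Z.

As a check, the Euler characteristic is 3 − 3 = 0, which agrees with 1 − 1 = 0.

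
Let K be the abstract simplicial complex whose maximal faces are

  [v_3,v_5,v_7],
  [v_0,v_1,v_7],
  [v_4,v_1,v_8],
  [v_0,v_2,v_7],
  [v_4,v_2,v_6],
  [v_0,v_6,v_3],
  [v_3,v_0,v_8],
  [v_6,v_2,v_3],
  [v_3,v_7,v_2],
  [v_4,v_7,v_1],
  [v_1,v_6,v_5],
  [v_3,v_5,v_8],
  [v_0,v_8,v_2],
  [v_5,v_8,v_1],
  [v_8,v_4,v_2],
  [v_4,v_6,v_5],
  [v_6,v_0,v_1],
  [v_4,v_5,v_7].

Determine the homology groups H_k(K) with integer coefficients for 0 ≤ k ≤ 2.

H_0 ≅ Z,  H_1 ≅ Z ⊕ Z/2,  H_2 = 0.

Take the total order v_0 < v_1 < v_2 < v_3 < v_4 < v_5 < v_6 < v_7 < v_8 on the vertex set. Then K (dimension 2) consists of the simplices:

  0-simplices (9): [v_0], [v_1], [v_2], [v_3], [v_4], [v_5], [v_6], [v_7], [v_8]
  1-simplices (27): (27 of them)
  2-simplices (18): (18 of them)

giving chain groups C_0 ≅ Z^9, C_1 ≅ Z^27, C_2 ≅ Z^18.

∂_1: C_1 → C_0 sends each edge [p,q] (with p < q) to q − p. For instance
  ∂[v_5,v_6] = [v_6] − [v_5].
This gives a 9×27 integer matrix of rank 8; reducing to Smith normal form yields diagonal entries (1,1,1,1,1,1,1,1).

The boundary map ∂_2: C_2 → C_1 maps a triangle to the signed sum of its edges. For instance
  ∂[v_0,v_3,v_6] = [v_3,v_6] − [v_0,v_6] + [v_0,v_3],
  ∂[v_3,v_5,v_7] = [v_5,v_7] − [v_3,v_7] + [v_3,v_5].
As a 27×18 matrix over Z this has rank 18, with invariant factors (1,1,1,1,1,1,1,1,1,1,1,1,1,1,1,1,1,2).

Reading off H_k = ker ∂_k / im ∂_{k+1}:

  H_0: rank C_0 − rank ∂_1 = 9 − 8 = 1, and the invariant factors of ∂_1 are all 1, so H_0 = Z.
  H_1: rank ker ∂_1 − rank ∂_2 = (27 − 8) − 18 = 1, and ∂_2 has invariant factor 2 > 1, so H_1 = Z ⊕ Z/2.
  H_2: rank ker ∂_2 − rank ∂_3 = (18 − 18) − 0 = 0, and there is no ∂_3, so H_2 = 0.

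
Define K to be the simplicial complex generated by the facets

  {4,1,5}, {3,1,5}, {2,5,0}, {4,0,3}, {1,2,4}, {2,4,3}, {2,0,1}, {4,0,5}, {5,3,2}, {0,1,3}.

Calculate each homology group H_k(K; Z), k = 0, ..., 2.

Fix the vertex order 0 < 1 < 2 < 3 < 4 < 5 and write every simplex with vertices in increasing order. Then dim K = 2 and the simplices of K are:

  0-simplices (6): [0], [1], [2], [3], [4], [5]
  1-simplices (15): [0,1], [0,2], [0,3], [0,4], [0,5], [1,2], [1,3], [1,4], [1,5], [2,3], [2,4], [2,5], [3,4], [3,5], [4,5]
  2-simplices (10): [0,1,2], [0,1,3], [0,2,5], [0,3,4], [0,4,5], [1,2,4], [1,3,5], [1,4,5], [2,3,4], [2,3,5]

so the chain groups are C_0 ≅ Z^6, C_1 ≅ Z^15, C_2 ≅ Z^10.

Boundary ∂_1: C_1 → C_0 maps an edge to its endpoints' difference, ∂[p,q] = q − p. For instance
  ∂[4,5] = [5] − [4].
The resulting 6×15 matrix has rank 5, and its Smith normal form has invariant factors (1,1,1,1,1).

∂_2: C_2 → C_1 acts by ∂[p,q,r] = [q,r] − [p,r] + [p,q]. For instance
  ∂[0,1,3] = [1,3] − [0,3] + [0,1],
  ∂[1,3,5] = [3,5] − [1,5] + [1,3].
This gives a 15×10 integer matrix of rank 10; reducing to Smith normal form yields diagonal entries (1,1,1,1,1,1,1,1,1,2).

Computing H_k = (kernel of ∂_k) / (image of ∂_{k+1}):

  H_0: rank C_0 − rank ∂_1 = 6 − 5 = 1, and the invariant factors of ∂_1 are all 1, so H_0 = Z.
  H_1: rank ker ∂_1 − rank ∂_2 = (15 − 5) − 10 = 0, and ∂_2 has invariant factor 2 > 1, so H_1 = Z/2Z.
  H_2: rank ker ∂_2 − rank ∂_3 = (10 − 10) − 0 = 0, and there is no ∂_3, so H_2 = 0.

H_0 = Z,  H_1 = Z/2Z,  H_2 = 0.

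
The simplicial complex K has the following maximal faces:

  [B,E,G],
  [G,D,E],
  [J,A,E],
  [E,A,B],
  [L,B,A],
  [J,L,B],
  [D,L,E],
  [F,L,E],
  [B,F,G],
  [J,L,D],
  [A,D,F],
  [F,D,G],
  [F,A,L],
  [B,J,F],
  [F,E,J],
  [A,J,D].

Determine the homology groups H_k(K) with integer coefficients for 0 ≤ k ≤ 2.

K has 8 vertices, 24 edges, 16 triangles.
rank ∂_0 = 0, rank ∂_1 = 7 ⇒ b_0 = 8 − 0 − 7 = 1; all invariant factors of ∂_1 are 1 so no torsion. So H_0 = Z.
rank ∂_1 = 7, rank ∂_2 = 15 ⇒ b_1 = 24 − 7 − 15 = 2; all invariant factors of ∂_2 are 1 so no torsion. So H_1 = Z^2.
rank ∂_2 = 15, rank ∂_3 = 0 ⇒ b_2 = 16 − 15 − 0 = 1. So H_2 = Z.

H_0 = Z,  H_1 = Z^2,  H_2 = Z.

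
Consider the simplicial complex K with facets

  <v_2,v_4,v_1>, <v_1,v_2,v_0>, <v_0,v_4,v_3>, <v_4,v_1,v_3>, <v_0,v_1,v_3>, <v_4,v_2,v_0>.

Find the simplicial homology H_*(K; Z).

Take the total order v_0 < v_1 < v_2 < v_3 < v_4 on the vertex set. Then K (dimension 2) consists of the simplices:

  0-simplices (5): [v_0], [v_1], [v_2], [v_3], [v_4]
  1-simplices (9): [v_0,v_1], [v_0,v_2], [v_0,v_3], [v_0,v_4], [v_1,v_2], [v_1,v_3], [v_1,v_4], [v_2,v_4], [v_3,v_4]
  2-simplices (6): [v_0,v_1,v_2], [v_0,v_1,v_3], [v_0,v_2,v_4], [v_0,v_3,v_4], [v_1,v_2,v_4], [v_1,v_3,v_4]

so the chain groups are C_0 ≅ Z^5, C_1 ≅ Z^9, C_2 ≅ Z^6.

∂_1: C_1 → C_0 sends each edge [p,q] (with p < q) to q − p. For instance
  ∂[v_2,v_4] = [v_4] − [v_2].
The 5×9 boundary matrix has rank 4 and Smith normal form diag(1,1,1,1).

∂_2: C_2 → C_1 acts by ∂[p,q,r] = [q,r] − [p,r] + [p,q]. For instance
  ∂[v_1,v_2,v_4] = [v_2,v_4] − [v_1,v_4] + [v_1,v_2],
  ∂[v_1,v_3,v_4] = [v_3,v_4] − [v_1,v_4] + [v_1,v_3].
As a 9×6 matrix over Z this has rank 5, with invariant factors (1,1,1,1,1).

From H_k ≅ ker(∂_k) / im(∂_{k+1}) we obtain:

  H_0: rank C_0 − rank ∂_1 = 5 − 4 = 1, and the invariant factors of ∂_1 are all 1, so H_0 = Z.
  H_1: rank ker ∂_1 − rank ∂_2 = (9 − 4) − 5 = 0, and the invariant factors of ∂_2 are all 1, so H_1 = 0.
  H_2: rank ker ∂_2 − rank ∂_3 = (6 − 5) − 0 = 1, and there is no ∂_3, so H_2 = Z.

H_0 = Z,  H_1 = 0,  H_2 = Z.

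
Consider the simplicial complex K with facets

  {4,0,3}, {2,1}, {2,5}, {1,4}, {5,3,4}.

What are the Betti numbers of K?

b_0 = 1, b_1 = 1, b_2 = 0.

Order the vertices as 0 < 1 < 2 < 3 < 4 < 5. Listing each simplex with vertices in this order, K has dimension 2 with simplices:

  0-simplices (6): [0], [1], [2], [3], [4], [5]
  1-simplices (8): [0,3], [0,4], [1,2], [1,4], [2,5], [3,4], [3,5], [4,5]
  2-simplices (2): [0,3,4], [3,4,5]

so the chain groups are C_0 ≅ Z^6, C_1 ≅ Z^8, C_2 ≅ Z^2.

Boundary ∂_1: C_1 → C_0 sends each edge [p,q] (with p < q) to q − p.
The resulting 6×8 matrix has rank 5, and its Smith normal form has invariant factors (1,1,1,1,1).

The boundary map ∂_2: C_2 → C_1 sends each 2-simplex [p,q,r] to [q,r] − [p,r] + [p,q]. For instance
  ∂[0,3,4] = [3,4] − [0,4] + [0,3],
  ∂[3,4,5] = [4,5] − [3,5] + [3,4].
The resulting 8×2 matrix has rank 2, and its Smith normal form has invariant factors (1,1).

From H_k ≅ ker(∂_k) / im(∂_{k+1}) we obtain:

  H_0: rank C_0 − rank ∂_1 = 6 − 5 = 1, and the invariant factors of ∂_1 are all 1, so H_0 = Z.
  H_1: rank ker ∂_1 − rank ∂_2 = (8 − 5) − 2 = 1, and the invariant factors of ∂_2 are all 1, so H_1 = Z.
  H_2: rank ker ∂_2 − rank ∂_3 = (2 − 2) − 0 = 0, and there is no ∂_3, so H_2 = 0.

As a check, the Euler characteristic is 6 − 8 + 2 = 0, which agrees with 1 − 1 + 0 = 0.

Hence the Betti numbers are b_0 = 1, b_1 = 1, b_2 = 0.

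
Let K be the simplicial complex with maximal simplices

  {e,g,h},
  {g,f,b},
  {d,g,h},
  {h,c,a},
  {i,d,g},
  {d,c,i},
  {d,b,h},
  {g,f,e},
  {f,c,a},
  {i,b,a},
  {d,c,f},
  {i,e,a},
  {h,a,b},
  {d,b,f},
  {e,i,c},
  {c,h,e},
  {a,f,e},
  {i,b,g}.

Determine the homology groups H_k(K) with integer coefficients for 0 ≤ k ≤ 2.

H_0 = Z,  H_1 = Z ⊕ Z/2Z,  H_2 = 0.

Take the total order a < b < c < d < e < f < g < h < i on the vertex set. Then K (dimension 2) consists of the simplices:

  0-simplices (9): a, b, c, d, e, f, g, h, i
  1-simplices (27): ab, ac, ae, af, ah, ai, bd, bf, bg, bh, bi, cd, ce, cf, ch, ci, df, dg, dh, di, ef, eg, eh, ei, fg, gh, gi
  2-simplices (18): abh, abi, acf, ach, aef, aei, bdf, bdh, bfg, bgi, cdf, cdi, ceh, cei, dgh, dgi, efg, egh

giving chain groups C_0 ≅ Z^9, C_1 ≅ Z^27, C_2 ≅ Z^18.

∂_1: C_1 → C_0 is given by ∂[p,q] = [q] − [p]. For instance
  ∂ce = e − c.
This gives a 9×27 integer matrix of rank 8; reducing to Smith normal form yields diagonal entries (1,1,1,1,1,1,1,1).

∂_2: C_2 → C_1 sends each 2-simplex [p,q,r] to [q,r] − [p,r] + [p,q]. For instance
  ∂dgi = gi − di + dg,
  ∂bfg = fg − bg + bf.
The 27×18 boundary matrix has rank 18 and Smith normal form diag(1,1,1,1,1,1,1,1,1,1,1,1,1,1,1,1,1,2).

From H_k ≅ ker(∂_k) / im(∂_{k+1}) we obtain:

  H_0: rank C_0 − rank ∂_1 = 9 − 8 = 1, and the invariant factors of ∂_1 are all 1, so H_0 = Z.
  H_1: rank ker ∂_1 − rank ∂_2 = (27 − 8) − 18 = 1, and ∂_2 has invariant factor 2 > 1, so H_1 = Z ⊕ Z/2Z.
  H_2: rank ker ∂_2 − rank ∂_3 = (18 − 18) − 0 = 0, and there is no ∂_3, so H_2 = 0.

As a check, the Euler characteristic is 9 − 27 + 18 = 0, which agrees with 1 − 1 + 0 = 0.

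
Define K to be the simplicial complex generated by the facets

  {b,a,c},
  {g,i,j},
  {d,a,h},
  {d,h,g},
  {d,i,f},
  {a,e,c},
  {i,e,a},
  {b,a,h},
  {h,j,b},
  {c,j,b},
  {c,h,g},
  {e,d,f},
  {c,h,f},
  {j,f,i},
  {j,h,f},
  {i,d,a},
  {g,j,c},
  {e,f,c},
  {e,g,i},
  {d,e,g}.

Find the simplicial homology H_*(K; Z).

Fix the vertex order a < b < c < d < e < f < g < h < i < j and write every simplex with vertices in increasing order. Then dim K = 2 and the simplices of K are:

  0-simplices (10): a, b, c, d, e, f, g, h, i, j
  1-simplices (30): ab, ac, ad, ae, ah, ai, bc, bh, bj, ce, cf, cg, ch, cj, de, df, dg, dh, di, ef, eg, ei, fh, fi, fj, gh, gi, gj, hj, ij
  2-simplices (20): abc, abh, ace, adh, adi, aei, bcj, bhj, cef, cfh, cgh, cgj, def, deg, dfi, dgh, egi, fhj, fij, gij

so the chain groups are C_0 ≅ Z^10, C_1 ≅ Z^30, C_2 ≅ Z^20.

The boundary map ∂_1: C_1 → C_0 maps an edge to its endpoints' difference, ∂[p,q] = q − p. For instance
  ∂hj = j − h.
The resulting 10×30 matrix has rank 9, and its Smith normal form has invariant factors (1,1,1,1,1,1,1,1,1).

The boundary map ∂_2: C_2 → C_1 maps a triangle to the signed sum of its edges. For instance
  ∂gij = ij − gj + gi,
  ∂deg = eg − dg + de.
The resulting 30×20 matrix has rank 20, and its Smith normal form has invariant factors (1,1,1,1,1,1,1,1,1,1,1,1,1,1,1,1,1,1,1,2).

Now H_k = ker ∂_k / im ∂_{k+1}, so:

  H_0: rank C_0 − rank ∂_1 = 10 − 9 = 1, and the invariant factors of ∂_1 are all 1, so H_0 = Z.
  H_1: rank ker ∂_1 − rank ∂_2 = (30 − 9) − 20 = 1, and ∂_2 has invariant factor 2 > 1, so H_1 = Z ⊕ Z/2.
  H_2: rank ker ∂_2 − rank ∂_3 = (20 − 20) − 0 = 0, and there is no ∂_3, so H_2 = 0.

(K is a triangulation of the Klein bottle.)

H_0 ≅ Z,  H_1 ≅ Z ⊕ Z/2,  H_2 = 0.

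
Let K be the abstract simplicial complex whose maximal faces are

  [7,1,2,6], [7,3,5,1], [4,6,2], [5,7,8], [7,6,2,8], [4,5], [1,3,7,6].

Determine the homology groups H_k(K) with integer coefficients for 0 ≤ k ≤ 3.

H_0 ≅ Z,  H_1 ≅ Z,  H_2 = 0,  H_3 = 0.

K has 8 vertices, 19 edges, 15 triangles, 4 3-simplices.
rank ∂_0 = 0, rank ∂_1 = 7 ⇒ b_0 = 8 − 0 − 7 = 1; all invariant factors of ∂_1 are 1 so no torsion. So H_0 ≅ Z.
rank ∂_1 = 7, rank ∂_2 = 11 ⇒ b_1 = 19 − 7 − 11 = 1; all invariant factors of ∂_2 are 1 so no torsion. So H_1 ≅ Z.
rank ∂_2 = 11, rank ∂_3 = 4 ⇒ b_2 = 15 − 11 − 4 = 0; all invariant factors of ∂_3 are 1 so no torsion. So H_2 ≅ 0.
rank ∂_3 = 4, rank ∂_4 = 0 ⇒ b_3 = 4 − 4 − 0 = 0. So H_3 ≅ 0.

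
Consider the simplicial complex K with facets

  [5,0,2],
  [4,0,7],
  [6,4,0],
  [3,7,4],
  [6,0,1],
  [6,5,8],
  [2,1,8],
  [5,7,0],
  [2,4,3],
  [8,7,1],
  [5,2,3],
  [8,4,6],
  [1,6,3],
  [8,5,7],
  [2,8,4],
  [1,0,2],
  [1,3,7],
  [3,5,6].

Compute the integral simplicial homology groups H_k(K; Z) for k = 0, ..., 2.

Order the vertices as 0 < 1 < 2 < 3 < 4 < 5 < 6 < 7 < 8. Listing each simplex with vertices in this order, K has dimension 2 with simplices:

  0-simplices (9): [0], [1], [2], [3], [4], [5], [6], [7], [8]
  1-simplices (27): (27 of them)
  2-simplices (18): [0,1,2], [0,1,6], [0,2,5], [0,4,6], [0,4,7], [0,5,7], [1,2,8], [1,3,6], [1,3,7], [1,7,8], [2,3,4], [2,3,5], [2,4,8], [3,4,7], [3,5,6], [4,6,8], [5,6,8], [5,7,8]

giving chain groups C_0 ≅ Z^9, C_1 ≅ Z^27, C_2 ≅ Z^18.

Boundary ∂_1: C_1 → C_0 maps an edge to its endpoints' difference, ∂[p,q] = q − p.
This gives a 9×27 integer matrix of rank 8; reducing to Smith normal form yields diagonal entries (1,1,1,1,1,1,1,1).

Boundary ∂_2: C_2 → C_1 sends each 2-simplex [p,q,r] to [q,r] − [p,r] + [p,q]. For instance
  ∂[2,3,4] = [3,4] − [2,4] + [2,3],
  ∂[2,3,5] = [3,5] − [2,5] + [2,3].
The resulting 27×18 matrix has rank 17, and its Smith normal form has invariant factors (1,1,1,1,1,1,1,1,1,1,1,1,1,1,1,1,1).

Now H_k = ker ∂_k / im ∂_{k+1}, so:

  H_0: rank C_0 − rank ∂_1 = 9 − 8 = 1, and the invariant factors of ∂_1 are all 1, so H_0 ≅ Z.
  H_1: rank ker ∂_1 − rank ∂_2 = (27 − 8) − 17 = 2, and the invariant factors of ∂_2 are all 1, so H_1 ≅ Z^2.
  H_2: rank ker ∂_2 − rank ∂_3 = (18 − 17) − 0 = 1, and there is no ∂_3, so H_2 ≅ Z.

As a check, the Euler characteristic is 9 − 27 + 18 = 0, which agrees with 1 − 2 + 1 = 0.

H_0 ≅ Z,  H_1 ≅ Z^2,  H_2 ≅ Z.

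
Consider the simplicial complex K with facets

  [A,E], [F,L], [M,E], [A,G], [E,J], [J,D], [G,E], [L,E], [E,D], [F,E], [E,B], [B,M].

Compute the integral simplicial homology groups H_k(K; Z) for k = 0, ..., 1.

H_0 ≅ Z,  H_1 ≅ Z^4.

We work with the vertex ordering A < B < D < E < F < G < J < L < M. The simplices of K, each written with vertices in increasing order, are:

  0-simplices (9): A, B, D, E, F, G, J, L, M
  1-simplices (12): AE, AG, BE, BM, DE, DJ, EF, EG, EJ, EL, EM, FL

so the chain groups are C_0 ≅ Z^9, C_1 ≅ Z^12.

The boundary map ∂_1: C_1 → C_0 sends each edge [p,q] (with p < q) to q − p. For instance
  ∂AE = E − A.
As a 9×12 matrix over Z this has rank 8, with invariant factors (1,1,1,1,1,1,1,1).

Now H_k = ker ∂_k / im ∂_{k+1}, so:

  H_0: rank C_0 − rank ∂_1 = 9 − 8 = 1, and the invariant factors of ∂_1 are all 1, so H_0 = Z.
  H_1: rank ker ∂_1 − rank ∂_2 = (12 − 8) − 0 = 4, and there is no ∂_2, so H_1 = Z^4.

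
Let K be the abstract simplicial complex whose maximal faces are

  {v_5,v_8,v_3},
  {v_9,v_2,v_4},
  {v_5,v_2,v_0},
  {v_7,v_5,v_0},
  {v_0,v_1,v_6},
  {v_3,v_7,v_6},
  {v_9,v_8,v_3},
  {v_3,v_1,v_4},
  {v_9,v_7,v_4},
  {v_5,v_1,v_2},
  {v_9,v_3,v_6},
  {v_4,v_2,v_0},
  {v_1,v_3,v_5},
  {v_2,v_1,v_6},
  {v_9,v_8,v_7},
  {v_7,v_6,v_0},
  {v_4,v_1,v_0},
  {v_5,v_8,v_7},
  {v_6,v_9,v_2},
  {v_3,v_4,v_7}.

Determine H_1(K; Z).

We work with the vertex ordering v_0 < v_1 < v_2 < v_3 < v_4 < v_5 < v_6 < v_7 < v_8 < v_9. The simplices of K, each written with vertices in increasing order, are:

  0-simplices (10): [v_0], [v_1], [v_2], [v_3], [v_4], [v_5], [v_6], [v_7], [v_8], [v_9]
  1-simplices (30): (30 of them)
  2-simplices (20): (20 of them)

so the chain groups are C_0 ≅ Z^10, C_1 ≅ Z^30, C_2 ≅ Z^20.

∂_1: C_1 → C_0 maps an edge to its endpoints' difference, ∂[p,q] = q − p. For instance
  ∂[v_1,v_6] = [v_6] − [v_1].
The resulting 10×30 matrix has rank 9, and its Smith normal form has invariant factors (1,1,1,1,1,1,1,1,1).

Boundary ∂_2: C_2 → C_1 maps a triangle to the signed sum of its edges. For instance
  ∂[v_1,v_2,v_6] = [v_2,v_6] − [v_1,v_6] + [v_1,v_2],
  ∂[v_2,v_4,v_9] = [v_4,v_9] − [v_2,v_9] + [v_2,v_4].
As a 30×20 matrix over Z this has rank 20, with invariant factors (1,1,1,1,1,1,1,1,1,1,1,1,1,1,1,1,1,1,1,2).

Reading off H_k = ker ∂_k / im ∂_{k+1}:

  H_1: rank ker ∂_1 − rank ∂_2 = (30 − 9) − 20 = 1, and ∂_2 has invariant factor 2 > 1, so H_1 ≅ Z ⊕ Z/2.

H_1 = Z ⊕ Z/2.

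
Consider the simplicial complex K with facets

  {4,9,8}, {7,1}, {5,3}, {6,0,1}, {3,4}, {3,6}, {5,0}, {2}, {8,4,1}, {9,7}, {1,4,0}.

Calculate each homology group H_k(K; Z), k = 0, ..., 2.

K has 10 vertices, 15 edges, 4 triangles.
rank ∂_0 = 0, rank ∂_1 = 8 ⇒ b_0 = 10 − 0 − 8 = 2; all invariant factors of ∂_1 are 1 so no torsion. So H_0 = Z^2.
rank ∂_1 = 8, rank ∂_2 = 4 ⇒ b_1 = 15 − 8 − 4 = 3; all invariant factors of ∂_2 are 1 so no torsion. So H_1 = Z^3.
rank ∂_2 = 4, rank ∂_3 = 0 ⇒ b_2 = 4 − 4 − 0 = 0. So H_2 = 0.

H_0 ≅ Z^2,  H_1 ≅ Z^3,  H_2 = 0.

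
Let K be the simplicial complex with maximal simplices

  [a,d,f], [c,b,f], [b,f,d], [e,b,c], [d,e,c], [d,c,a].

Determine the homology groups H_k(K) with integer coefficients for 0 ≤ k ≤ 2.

Fix the vertex order a < b < c < d < e < f and write every simplex with vertices in increasing order. Then dim K = 2 and the simplices of K are:

  0-simplices (6): a, b, c, d, e, f
  1-simplices (12): ac, ad, af, bc, bd, be, bf, cd, ce, cf, de, df
  2-simplices (6): acd, adf, bce, bcf, bdf, cde

so the chain groups are C_0 ≅ Z^6, C_1 ≅ Z^12, C_2 ≅ Z^6.

Boundary ∂_1: C_1 → C_0 is given by ∂[p,q] = [q] − [p].
As a 6×12 matrix over Z this has rank 5, with invariant factors (1,1,1,1,1).

The boundary map ∂_2: C_2 → C_1 acts by ∂[p,q,r] = [q,r] − [p,r] + [p,q]. For instance
  ∂adf = df − af + ad,
  ∂bcf = cf − bf + bc.
The resulting 12×6 matrix has rank 6, and its Smith normal form has invariant factors (1,1,1,1,1,1).

From H_k ≅ ker(∂_k) / im(∂_{k+1}) we obtain:

  H_0: rank C_0 − rank ∂_1 = 6 − 5 = 1, and the invariant factors of ∂_1 are all 1, so H_0 ≅ Z.
  H_1: rank ker ∂_1 − rank ∂_2 = (12 − 5) − 6 = 1, and the invariant factors of ∂_2 are all 1, so H_1 ≅ Z.
  H_2: rank ker ∂_2 − rank ∂_3 = (6 − 6) − 0 = 0, and there is no ∂_3, so H_2 ≅ 0.

As a check, the Euler characteristic is 6 − 12 + 6 = 0, which agrees with 1 − 1 + 0 = 0.

H_0 ≅ Z,  H_1 ≅ Z,  H_2 = 0.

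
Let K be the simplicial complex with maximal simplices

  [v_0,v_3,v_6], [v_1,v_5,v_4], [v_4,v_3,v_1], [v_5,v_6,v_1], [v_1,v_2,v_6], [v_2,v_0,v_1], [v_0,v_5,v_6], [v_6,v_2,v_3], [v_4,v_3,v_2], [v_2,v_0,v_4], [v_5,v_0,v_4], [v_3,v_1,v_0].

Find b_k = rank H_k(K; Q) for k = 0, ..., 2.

b_0 = 1, b_1 = 0, b_2 = 0.

Take the total order v_0 < v_1 < v_2 < v_3 < v_4 < v_5 < v_6 on the vertex set. Then K (dimension 2) consists of the simplices:

  0-simplices (7): [v_0], [v_1], [v_2], [v_3], [v_4], [v_5], [v_6]
  1-simplices (18): (18 of them)
  2-simplices (12): (12 of them)

giving chain groups C_0 ≅ Z^7, C_1 ≅ Z^18, C_2 ≅ Z^12.

The boundary map ∂_1: C_1 → C_0 sends each edge [p,q] (with p < q) to q − p.
The 7×18 boundary matrix has rank 6 and Smith normal form diag(1,1,1,1,1,1).

The boundary map ∂_2: C_2 → C_1 sends each 2-simplex [p,q,r] to [q,r] − [p,r] + [p,q]. For instance
  ∂[v_0,v_1,v_3] = [v_1,v_3] − [v_0,v_3] + [v_0,v_1],
  ∂[v_0,v_4,v_5] = [v_4,v_5] − [v_0,v_5] + [v_0,v_4].
As a 18×12 matrix over Z this has rank 12, with invariant factors (1,1,1,1,1,1,1,1,1,1,1,2).

Computing H_k = (kernel of ∂_k) / (image of ∂_{k+1}):

  H_0: rank C_0 − rank ∂_1 = 7 − 6 = 1, and the invariant factors of ∂_1 are all 1, so H_0 ≅ Z.
  H_1: rank ker ∂_1 − rank ∂_2 = (18 − 6) − 12 = 0, and ∂_2 has invariant factor 2 > 1, so H_1 ≅ Z/2.
  H_2: rank ker ∂_2 − rank ∂_3 = (12 − 12) − 0 = 0, and there is no ∂_3, so H_2 ≅ 0.

Hence the Betti numbers are b_0 = 1, b_1 = 0, b_2 = 0.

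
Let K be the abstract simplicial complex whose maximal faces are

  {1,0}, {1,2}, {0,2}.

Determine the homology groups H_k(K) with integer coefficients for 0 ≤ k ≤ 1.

H_0 ≅ Z,  H_1 ≅ Z.

Take the total order 0 < 1 < 2 on the vertex set. Then K (dimension 1) consists of the simplices:

  0-simplices (3): [0], [1], [2]
  1-simplices (3): [0,1], [0,2], [1,2]

so the chain groups are C_0 ≅ Z^3, C_1 ≅ Z^3.

The boundary map ∂_1: C_1 → C_0 is given by ∂[p,q] = [q] − [p].
The resulting 3×3 matrix has rank 2, and its Smith normal form has invariant factors (1,1).

From H_k ≅ ker(∂_k) / im(∂_{k+1}) we obtain:

  H_0: rank C_0 − rank ∂_1 = 3 − 2 = 1, and the invariant factors of ∂_1 are all 1, so H_0 = Z.
  H_1: rank ker ∂_1 − rank ∂_2 = (3 − 2) − 0 = 1, and there is no ∂_2, so H_1 = Z.

(K is a triangulation of the circle S^1.)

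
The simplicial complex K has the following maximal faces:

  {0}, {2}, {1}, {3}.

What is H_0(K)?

H_0 ≅ Z^4.

K has 4 vertices.
rank ∂_0 = 0, rank ∂_1 = 0 ⇒ b_0 = 4 − 0 − 0 = 4. So H_0 = Z^4.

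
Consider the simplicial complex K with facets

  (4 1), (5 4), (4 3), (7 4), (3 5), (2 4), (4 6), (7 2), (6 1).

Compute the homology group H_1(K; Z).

K has 7 vertices, 9 edges.
rank ∂_1 = 6, rank ∂_2 = 0 ⇒ b_1 = 9 − 6 − 0 = 3. So H_1 = Z^3.

H_1 ≅ Z^3.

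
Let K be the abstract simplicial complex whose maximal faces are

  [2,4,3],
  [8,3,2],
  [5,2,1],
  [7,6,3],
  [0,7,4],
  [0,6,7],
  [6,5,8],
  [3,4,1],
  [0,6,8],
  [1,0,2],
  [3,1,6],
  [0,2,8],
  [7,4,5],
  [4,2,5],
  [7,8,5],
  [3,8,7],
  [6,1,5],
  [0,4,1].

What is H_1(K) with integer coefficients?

K has 9 vertices, 27 edges, 18 triangles.
rank ∂_1 = 8, rank ∂_2 = 18 ⇒ b_1 = 27 − 8 − 18 = 1; ∂_2 has invariant factor(s) [2] giving torsion. So H_1 = Z ⊕ Z/2.

H_1 = Z ⊕ Z/2.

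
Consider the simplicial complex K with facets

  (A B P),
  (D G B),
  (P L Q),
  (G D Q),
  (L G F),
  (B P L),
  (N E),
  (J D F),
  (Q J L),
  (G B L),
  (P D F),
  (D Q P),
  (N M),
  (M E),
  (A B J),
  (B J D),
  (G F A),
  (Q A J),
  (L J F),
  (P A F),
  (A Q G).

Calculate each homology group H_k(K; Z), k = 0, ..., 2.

H_0 ≅ Z^2,  H_1 ≅ Z^3,  H_2 ≅ Z.

Order the vertices as A < B < D < E < F < G < J < L < M < N < P < Q. Listing each simplex with vertices in this order, K has dimension 2 with simplices:

  0-simplices (12): A, B, D, E, F, G, J, L, M, N, P, Q
  1-simplices (30): AB, AF, AG, AJ, AP, AQ, BD, BG, BJ, BL, BP, DF, DG, DJ, DP, DQ, EM, EN, FG, FJ, FL, FP, GL, GQ, JL, JQ, LP, LQ, MN, PQ
  2-simplices (18): ABJ, ABP, AFG, AFP, AGQ, AJQ, BDG, BDJ, BGL, BLP, DFJ, DFP, DGQ, DPQ, FGL, FJL, JLQ, LPQ

giving chain groups C_0 ≅ Z^12, C_1 ≅ Z^30, C_2 ≅ Z^18.

The boundary map ∂_1: C_1 → C_0 maps an edge to its endpoints' difference, ∂[p,q] = q − p.
As a 12×30 matrix over Z this has rank 10, with invariant factors (1,1,1,1,1,1,1,1,1,1).

Boundary ∂_2: C_2 → C_1 sends each 2-simplex [p,q,r] to [q,r] − [p,r] + [p,q]. For instance
  ∂BDG = DG − BG + BD,
  ∂AGQ = GQ − AQ + AG.
This gives a 30×18 integer matrix of rank 17; reducing to Smith normal form yields diagonal entries (1,1,1,1,1,1,1,1,1,1,1,1,1,1,1,1,1).

Computing H_k = (kernel of ∂_k) / (image of ∂_{k+1}):

  H_0: rank C_0 − rank ∂_1 = 12 − 10 = 2, and the invariant factors of ∂_1 are all 1, so H_0 = Z^2.
  H_1: rank ker ∂_1 − rank ∂_2 = (30 − 10) − 17 = 3, and the invariant factors of ∂_2 are all 1, so H_1 = Z^3.
  H_2: rank ker ∂_2 − rank ∂_3 = (18 − 17) − 0 = 1, and there is no ∂_3, so H_2 = Z.

As a check, the Euler characteristic is 12 − 30 + 18 = 0, which agrees with 2 − 3 + 1 = 0.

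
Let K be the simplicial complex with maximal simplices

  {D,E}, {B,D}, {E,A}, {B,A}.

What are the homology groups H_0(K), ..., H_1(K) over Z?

Take the total order A < B < D < E on the vertex set. Then K (dimension 1) consists of the simplices:

  0-simplices (4): A, B, D, E
  1-simplices (4): AB, AE, BD, DE

so the chain groups are C_0 ≅ Z^4, C_1 ≅ Z^4.

Boundary ∂_1: C_1 → C_0 is given by ∂[p,q] = [q] − [p]. For instance
  ∂DE = E − D.
The 4×4 boundary matrix has rank 3 and Smith normal form diag(1,1,1).

Now H_k = ker ∂_k / im ∂_{k+1}, so:

  H_0: rank C_0 − rank ∂_1 = 4 − 3 = 1, and the invariant factors of ∂_1 are all 1, so H_0 ≅ Z.
  H_1: rank ker ∂_1 − rank ∂_2 = (4 − 3) − 0 = 1, and there is no ∂_2, so H_1 ≅ Z.

H_0 = Z,  H_1 = Z.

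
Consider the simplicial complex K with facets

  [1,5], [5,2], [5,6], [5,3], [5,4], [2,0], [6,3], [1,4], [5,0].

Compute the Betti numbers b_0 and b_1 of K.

Fix the vertex order 0 < 1 < 2 < 3 < 4 < 5 < 6 and write every simplex with vertices in increasing order. Then dim K = 1 and the simplices of K are:

  0-simplices (7): [0], [1], [2], [3], [4], [5], [6]
  1-simplices (9): [0,2], [0,5], [1,4], [1,5], [2,5], [3,5], [3,6], [4,5], [5,6]

giving chain groups C_0 ≅ Z^7, C_1 ≅ Z^9.

The boundary map ∂_1: C_1 → C_0 is given by ∂[p,q] = [q] − [p]. For instance
  ∂[2,5] = [5] − [2].
This gives a 7×9 integer matrix of rank 6; reducing to Smith normal form yields diagonal entries (1,1,1,1,1,1).

Reading off H_k = ker ∂_k / im ∂_{k+1}:

  H_0: rank C_0 − rank ∂_1 = 7 − 6 = 1, and the invariant factors of ∂_1 are all 1, so H_0 ≅ Z.
  H_1: rank ker ∂_1 − rank ∂_2 = (9 − 6) − 0 = 3, and there is no ∂_2, so H_1 ≅ Z^3.

(K is a triangulation of a wedge of 3 circles.)

Hence the Betti numbers are b_0 = 1, b_1 = 3.

b_0 = 1, b_1 = 3.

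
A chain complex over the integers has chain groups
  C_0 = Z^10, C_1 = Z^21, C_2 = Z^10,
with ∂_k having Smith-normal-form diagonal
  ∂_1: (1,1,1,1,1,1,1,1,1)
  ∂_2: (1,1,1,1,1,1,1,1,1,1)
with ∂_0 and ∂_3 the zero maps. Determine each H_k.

H_0 ≅ Z,  H_1 ≅ Z^2,  H_2 = 0.

H_0: b_0 = 10 − 0 − 9 = 1; torsion from ∂_1 factors > 1: none. So H_0 ≅ Z.
H_1: b_1 = 21 − 9 − 10 = 2; torsion from ∂_2 factors > 1: none. So H_1 ≅ Z^2.
H_2: b_2 = 10 − 10 − 0 = 0; torsion from ∂_3 factors > 1: none. So H_2 ≅ 0.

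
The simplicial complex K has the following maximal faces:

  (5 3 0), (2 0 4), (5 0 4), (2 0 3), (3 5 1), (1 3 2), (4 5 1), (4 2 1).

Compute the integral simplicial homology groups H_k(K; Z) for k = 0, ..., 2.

Order the vertices as 0 < 1 < 2 < 3 < 4 < 5. Listing each simplex with vertices in this order, K has dimension 2 with simplices:

  0-simplices (6): [0], [1], [2], [3], [4], [5]
  1-simplices (12): [0,2], [0,3], [0,4], [0,5], [1,2], [1,3], [1,4], [1,5], [2,3], [2,4], [3,5], [4,5]
  2-simplices (8): [0,2,3], [0,2,4], [0,3,5], [0,4,5], [1,2,3], [1,2,4], [1,3,5], [1,4,5]

giving chain groups C_0 ≅ Z^6, C_1 ≅ Z^12, C_2 ≅ Z^8.

Boundary ∂_1: C_1 → C_0 sends each edge [p,q] (with p < q) to q − p. For instance
  ∂[1,4] = [4] − [1].
As a 6×12 matrix over Z this has rank 5, with invariant factors (1,1,1,1,1).

Boundary ∂_2: C_2 → C_1 maps a triangle to the signed sum of its edges. For instance
  ∂[1,4,5] = [4,5] − [1,5] + [1,4],
  ∂[0,3,5] = [3,5] − [0,5] + [0,3].
This gives a 12×8 integer matrix of rank 7; reducing to Smith normal form yields diagonal entries (1,1,1,1,1,1,1).

Computing H_k = (kernel of ∂_k) / (image of ∂_{k+1}):

  H_0: rank C_0 − rank ∂_1 = 6 − 5 = 1, and the invariant factors of ∂_1 are all 1, so H_0 ≅ Z.
  H_1: rank ker ∂_1 − rank ∂_2 = (12 − 5) − 7 = 0, and the invariant factors of ∂_2 are all 1, so H_1 ≅ 0.
  H_2: rank ker ∂_2 − rank ∂_3 = (8 − 7) − 0 = 1, and there is no ∂_3, so H_2 ≅ Z.

H_0 ≅ Z,  H_1 = 0,  H_2 ≅ Z.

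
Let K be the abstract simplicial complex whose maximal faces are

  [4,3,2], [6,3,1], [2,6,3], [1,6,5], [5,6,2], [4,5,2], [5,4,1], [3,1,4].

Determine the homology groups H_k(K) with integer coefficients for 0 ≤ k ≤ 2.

H_0 = Z,  H_1 = 0,  H_2 = Z.

Take the total order 1 < 2 < 3 < 4 < 5 < 6 on the vertex set. Then K (dimension 2) consists of the simplices:

  0-simplices (6): [1], [2], [3], [4], [5], [6]
  1-simplices (12): [1,3], [1,4], [1,5], [1,6], [2,3], [2,4], [2,5], [2,6], [3,4], [3,6], [4,5], [5,6]
  2-simplices (8): [1,3,4], [1,3,6], [1,4,5], [1,5,6], [2,3,4], [2,3,6], [2,4,5], [2,5,6]

giving chain groups C_0 ≅ Z^6, C_1 ≅ Z^12, C_2 ≅ Z^8.

∂_1: C_1 → C_0 is given by ∂[p,q] = [q] − [p].
This gives a 6×12 integer matrix of rank 5; reducing to Smith normal form yields diagonal entries (1,1,1,1,1).

∂_2: C_2 → C_1 maps a triangle to the signed sum of its edges. For instance
  ∂[1,5,6] = [5,6] − [1,6] + [1,5],
  ∂[2,5,6] = [5,6] − [2,6] + [2,5].
The resulting 12×8 matrix has rank 7, and its Smith normal form has invariant factors (1,1,1,1,1,1,1).

From H_k ≅ ker(∂_k) / im(∂_{k+1}) we obtain:

  H_0: rank C_0 − rank ∂_1 = 6 − 5 = 1, and the invariant factors of ∂_1 are all 1, so H_0 = Z.
  H_1: rank ker ∂_1 − rank ∂_2 = (12 − 5) − 7 = 0, and the invariant factors of ∂_2 are all 1, so H_1 = 0.
  H_2: rank ker ∂_2 − rank ∂_3 = (8 − 7) − 0 = 1, and there is no ∂_3, so H_2 = Z.

(K is a triangulation of the 2-sphere S^2.)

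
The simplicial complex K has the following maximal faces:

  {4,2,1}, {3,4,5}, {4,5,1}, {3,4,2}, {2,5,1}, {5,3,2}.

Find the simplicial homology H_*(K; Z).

H_0 = Z,  H_1 = 0,  H_2 = Z.

Order the vertices as 1 < 2 < 3 < 4 < 5. Listing each simplex with vertices in this order, K has dimension 2 with simplices:

  0-simplices (5): [1], [2], [3], [4], [5]
  1-simplices (9): [1,2], [1,4], [1,5], [2,3], [2,4], [2,5], [3,4], [3,5], [4,5]
  2-simplices (6): [1,2,4], [1,2,5], [1,4,5], [2,3,4], [2,3,5], [3,4,5]

so the chain groups are C_0 ≅ Z^5, C_1 ≅ Z^9, C_2 ≅ Z^6.

The boundary map ∂_1: C_1 → C_0 sends each edge [p,q] (with p < q) to q − p. For instance
  ∂[4,5] = [5] − [4].
The 5×9 boundary matrix has rank 4 and Smith normal form diag(1,1,1,1).

Boundary ∂_2: C_2 → C_1 acts by ∂[p,q,r] = [q,r] − [p,r] + [p,q]. For instance
  ∂[3,4,5] = [4,5] − [3,5] + [3,4],
  ∂[2,3,4] = [3,4] − [2,4] + [2,3].
This gives a 9×6 integer matrix of rank 5; reducing to Smith normal form yields diagonal entries (1,1,1,1,1).

From H_k ≅ ker(∂_k) / im(∂_{k+1}) we obtain:

  H_0: rank C_0 − rank ∂_1 = 5 − 4 = 1, and the invariant factors of ∂_1 are all 1, so H_0 = Z.
  H_1: rank ker ∂_1 − rank ∂_2 = (9 − 4) − 5 = 0, and the invariant factors of ∂_2 are all 1, so H_1 = 0.
  H_2: rank ker ∂_2 − rank ∂_3 = (6 − 5) − 0 = 1, and there is no ∂_3, so H_2 = Z.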